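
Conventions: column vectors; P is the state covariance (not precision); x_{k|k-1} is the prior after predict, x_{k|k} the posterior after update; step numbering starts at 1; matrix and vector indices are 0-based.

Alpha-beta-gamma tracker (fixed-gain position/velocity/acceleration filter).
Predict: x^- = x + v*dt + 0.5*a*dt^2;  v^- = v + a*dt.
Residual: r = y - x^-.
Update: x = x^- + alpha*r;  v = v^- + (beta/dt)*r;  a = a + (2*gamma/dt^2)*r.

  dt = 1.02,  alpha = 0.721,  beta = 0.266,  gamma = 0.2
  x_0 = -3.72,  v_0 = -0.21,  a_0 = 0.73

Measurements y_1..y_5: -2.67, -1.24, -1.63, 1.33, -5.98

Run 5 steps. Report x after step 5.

step 1: x_pred=-3.5545  r=0.8845  x^+=-2.9168  v^+=0.7653  a^+=1.0700
step 2: x_pred=-1.5796  r=0.3396  x^+=-1.3347  v^+=1.9453  a^+=1.2006
step 3: x_pred=1.2740  r=-2.9040  x^+=-0.8198  v^+=2.4126  a^+=0.0841
step 4: x_pred=1.6848  r=-0.3548  x^+=1.4290  v^+=2.4058  a^+=-0.0523
step 5: x_pred=3.8557  r=-9.8357  x^+=-3.2358  v^+=-0.2125  a^+=-3.8338

x_post = -3.2358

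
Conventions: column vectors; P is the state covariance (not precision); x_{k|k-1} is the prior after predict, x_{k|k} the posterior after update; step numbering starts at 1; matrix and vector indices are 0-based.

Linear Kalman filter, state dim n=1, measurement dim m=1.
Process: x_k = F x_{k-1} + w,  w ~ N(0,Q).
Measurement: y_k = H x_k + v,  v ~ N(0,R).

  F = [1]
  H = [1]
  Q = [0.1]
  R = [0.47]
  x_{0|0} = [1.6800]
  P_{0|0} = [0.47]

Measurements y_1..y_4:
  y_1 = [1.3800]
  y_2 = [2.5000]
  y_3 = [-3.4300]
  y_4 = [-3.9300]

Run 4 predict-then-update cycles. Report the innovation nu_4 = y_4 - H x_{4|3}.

innov = [-3.7653]

step 1: x^-=[1.6800]  P^-=[0.5700]  S=[1.0400]  K=[0.5481]  nu=[-0.3000]  x^+=[1.5156]  P^+=[0.2576]
step 2: x^-=[1.5156]  P^-=[0.3576]  S=[0.8276]  K=[0.4321]  nu=[0.9844]  x^+=[1.9409]  P^+=[0.2031]
step 3: x^-=[1.9409]  P^-=[0.3031]  S=[0.7731]  K=[0.3920]  nu=[-5.3709]  x^+=[-0.1647]  P^+=[0.1843]
step 4: x^-=[-0.1647]  P^-=[0.2843]  S=[0.7543]  K=[0.3769]  nu=[-3.7653]  x^+=[-1.5837]  P^+=[0.1771]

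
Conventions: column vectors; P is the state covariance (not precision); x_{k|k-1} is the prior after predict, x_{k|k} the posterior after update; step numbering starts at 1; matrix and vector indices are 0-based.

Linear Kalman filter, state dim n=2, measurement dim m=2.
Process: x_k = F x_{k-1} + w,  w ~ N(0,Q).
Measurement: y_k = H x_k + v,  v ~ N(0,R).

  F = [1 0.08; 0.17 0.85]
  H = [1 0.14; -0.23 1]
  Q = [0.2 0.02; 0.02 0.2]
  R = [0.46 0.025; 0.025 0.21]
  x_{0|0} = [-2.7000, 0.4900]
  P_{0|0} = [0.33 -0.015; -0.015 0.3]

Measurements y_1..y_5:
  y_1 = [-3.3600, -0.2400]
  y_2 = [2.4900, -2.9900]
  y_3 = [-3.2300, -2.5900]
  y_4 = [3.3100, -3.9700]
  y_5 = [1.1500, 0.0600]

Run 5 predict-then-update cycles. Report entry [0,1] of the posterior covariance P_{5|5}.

step 1: x^-=[-2.6608, -0.0425]  P^-=[0.5295 0.0835; 0.0835 0.4220]  S=[1.0212 0.0431; 0.0431 0.6215]  K=[0.5342 -0.0986; 0.1126 0.6402]  nu=[-0.6932, -0.8095]  x^+=[-2.9513, -0.6388]  P^+=[0.2367 0.0471; 0.0471 0.1481]
step 2: x^-=[-3.0024, -1.0447]  P^-=[0.4451 0.1110; 0.1110 0.3274]  S=[0.9426 0.0758; 0.0758 0.5099]  K=[0.4933 -0.0565; 0.1201 0.5742]  nu=[5.6386, -2.6359]  x^+=[-0.0720, -1.8807]  P^+=[0.2184 0.0507; 0.0507 0.1352]
step 3: x^-=[-0.2225, -1.6108]  P^-=[0.4274 0.1101; 0.1101 0.3187]  S=[0.9244 0.0779; 0.0779 0.5006]  K=[0.4833 -0.0516; 0.1196 0.5674]  nu=[-2.7820, -1.0303]  x^+=[-1.5139, -2.5280]  P^+=[0.2140 0.0505; 0.0505 0.1337]
step 4: x^-=[-1.7161, -2.4062]  P^-=[0.4229 0.1090; 0.1090 0.3174]  S=[0.9197 0.0777; 0.0777 0.4996]  K=[0.4808 -0.0512; 0.1190 0.5666]  nu=[5.3630, -1.9585]  x^+=[0.9625, -2.8775]  P^+=[0.2128 0.0502; 0.0502 0.1335]
step 5: x^-=[0.7323, -2.2823]  P^-=[0.4217 0.1086; 0.1086 0.3171]  S=[0.9184 0.0775; 0.0775 0.4995]  K=[0.4801 -0.0512; 0.1188 0.5665]  nu=[0.7372, 2.5107]  x^+=[0.9576, -0.7725]  P^+=[0.2126 0.0501; 0.0501 0.1335]

P_post[0,1] = 0.0501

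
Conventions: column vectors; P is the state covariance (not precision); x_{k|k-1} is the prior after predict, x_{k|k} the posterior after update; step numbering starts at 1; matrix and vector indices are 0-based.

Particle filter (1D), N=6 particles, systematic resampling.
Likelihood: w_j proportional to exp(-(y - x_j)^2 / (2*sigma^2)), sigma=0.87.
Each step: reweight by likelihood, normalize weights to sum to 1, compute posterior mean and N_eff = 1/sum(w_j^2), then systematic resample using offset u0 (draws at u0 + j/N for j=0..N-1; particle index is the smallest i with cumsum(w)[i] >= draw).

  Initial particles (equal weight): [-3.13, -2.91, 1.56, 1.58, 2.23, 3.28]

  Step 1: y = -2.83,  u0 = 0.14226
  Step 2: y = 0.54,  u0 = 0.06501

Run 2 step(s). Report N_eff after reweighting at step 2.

step 1: w=[0.4862, 0.5138, 0.0000, 0.0000, 0.0000, 0.0000]  mean=-3.0170  Neff=1.9985  idx=[0, 0, 0, 1, 1, 1]
step 2: w=[0.0874, 0.0874, 0.0874, 0.2459, 0.2459, 0.2459]  mean=-2.9677  Neff=4.8929  idx=[0, 2, 3, 4, 4, 5]

N_eff = 4.8929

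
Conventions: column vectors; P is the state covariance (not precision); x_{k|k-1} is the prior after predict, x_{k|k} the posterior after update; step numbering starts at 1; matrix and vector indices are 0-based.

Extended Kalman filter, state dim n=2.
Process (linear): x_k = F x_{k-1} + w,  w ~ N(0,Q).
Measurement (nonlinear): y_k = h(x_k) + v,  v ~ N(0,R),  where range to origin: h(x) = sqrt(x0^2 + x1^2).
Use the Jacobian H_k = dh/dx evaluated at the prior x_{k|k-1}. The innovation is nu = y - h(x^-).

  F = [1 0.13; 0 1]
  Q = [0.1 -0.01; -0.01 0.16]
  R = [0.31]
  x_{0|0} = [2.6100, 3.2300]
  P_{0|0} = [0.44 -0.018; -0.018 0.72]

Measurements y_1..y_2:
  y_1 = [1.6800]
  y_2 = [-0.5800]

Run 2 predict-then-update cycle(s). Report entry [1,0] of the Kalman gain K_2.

step 1: x^-=[3.0299, 3.2300]  P^-=[0.5475 0.0656; 0.0656 0.8800]  H_jac=[0.6842 0.7293]  S=[1.0998]  K=[0.3841; 0.6244]  nu=[-2.7487]  x^+=[1.9742, 1.5138]  P^+=[0.3853 -0.1981; -0.1981 0.4512]
step 2: x^-=[2.1710, 1.5138]  P^-=[0.4414 -0.1495; -0.1495 0.6112]  H_jac=[0.8203 0.5720]  S=[0.6667]  K=[0.4148; 0.3405]  nu=[-3.2267]  x^+=[0.8326, 0.4151]  P^+=[0.3267 -0.2436; -0.2436 0.5340]

K[1,0] = 0.3405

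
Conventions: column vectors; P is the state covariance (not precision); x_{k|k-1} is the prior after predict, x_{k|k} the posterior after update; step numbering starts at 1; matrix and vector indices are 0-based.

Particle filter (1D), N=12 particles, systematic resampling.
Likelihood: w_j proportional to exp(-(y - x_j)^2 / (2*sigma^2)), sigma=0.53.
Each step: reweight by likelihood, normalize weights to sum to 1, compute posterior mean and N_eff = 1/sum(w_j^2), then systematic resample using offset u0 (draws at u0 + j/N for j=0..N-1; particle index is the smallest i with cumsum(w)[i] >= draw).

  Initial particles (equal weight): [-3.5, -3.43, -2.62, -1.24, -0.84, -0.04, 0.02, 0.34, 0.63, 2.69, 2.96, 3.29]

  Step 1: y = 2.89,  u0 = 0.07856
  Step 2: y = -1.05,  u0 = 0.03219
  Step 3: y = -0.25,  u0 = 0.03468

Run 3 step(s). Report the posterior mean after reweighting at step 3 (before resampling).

step 1: w=[0.0000, 0.0000, 0.0000, 0.0000, 0.0000, 0.0000, 0.0000, 0.0000, 0.0000, 0.3482, 0.3706, 0.2812]  mean=2.9587  Neff=2.9618  idx=[9, 9, 9, 9, 10, 10, 10, 10, 11, 11, 11, 11]
step 2: w=[0.2441, 0.2441, 0.2441, 0.2441, 0.0059, 0.0059, 0.0059, 0.0059, 0.0000, 0.0000, 0.0000, 0.0000]  mean=2.6965  Neff=4.1943  idx=[0, 0, 0, 1, 1, 1, 2, 2, 2, 3, 3, 3]
step 3: w=[0.0833, 0.0833, 0.0833, 0.0833, 0.0833, 0.0833, 0.0833, 0.0833, 0.0833, 0.0833, 0.0833, 0.0833]  mean=2.6900  Neff=12.0000  idx=[0, 1, 2, 3, 4, 5, 6, 7, 8, 9, 10, 11]

post_mean = 2.6900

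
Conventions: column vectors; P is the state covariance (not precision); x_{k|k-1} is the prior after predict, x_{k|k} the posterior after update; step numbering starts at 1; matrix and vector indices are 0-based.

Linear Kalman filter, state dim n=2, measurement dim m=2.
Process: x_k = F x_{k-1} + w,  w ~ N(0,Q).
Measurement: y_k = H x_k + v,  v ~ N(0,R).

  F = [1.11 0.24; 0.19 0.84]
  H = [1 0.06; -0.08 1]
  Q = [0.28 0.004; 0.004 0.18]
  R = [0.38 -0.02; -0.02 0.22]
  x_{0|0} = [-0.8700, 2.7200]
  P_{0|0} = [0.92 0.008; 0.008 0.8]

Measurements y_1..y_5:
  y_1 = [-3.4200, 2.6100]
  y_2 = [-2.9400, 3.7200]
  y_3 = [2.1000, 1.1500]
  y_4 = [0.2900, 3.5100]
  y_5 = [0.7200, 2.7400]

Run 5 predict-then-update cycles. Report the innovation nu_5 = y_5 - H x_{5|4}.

innov = [-0.5408, 0.5968]

step 1: x^-=[-0.3129, 2.1195]  P^-=[1.4639 0.3671; 0.3671 0.7802]  S=[1.8907 0.2751; 0.2751 0.9509]  K=[0.7805 0.0372; 0.1086 0.7582]  nu=[-3.2343, 0.4655]  x^+=[-2.8199, 2.1211]  P^+=[0.2949 0.0162; 0.0162 0.1659]
step 2: x^-=[-2.6210, 1.2460]  P^-=[0.6615 0.1154; 0.1154 0.3129]  S=[1.0565 0.0607; 0.0607 0.5186]  K=[0.6300 0.0468; 0.0940 0.5745]  nu=[-0.3938, 2.2643]  x^+=[-2.7632, 2.5097]  P^+=[0.2375 0.0167; 0.0167 0.1258]
step 3: x^-=[-2.4648, 1.5832]  P^-=[0.5887 0.0958; 0.0958 0.2827]  S=[0.9812 0.0452; 0.0452 0.4911]  K=[0.6038 0.0436; 0.0895 0.5518]  nu=[4.4698, -0.6303]  x^+=[0.2068, 1.6353]  P^+=[0.2276 0.0157; 0.0157 0.1209]
step 4: x^-=[0.6220, 1.4130]  P^-=[0.5758 0.0917; 0.0917 0.2785]  S=[0.9678 0.0420; 0.0420 0.4875]  K=[0.5988 0.0422; 0.0883 0.5486]  nu=[-0.4168, 2.1468]  x^+=[0.4630, 2.5540]  P^+=[0.2258 0.0154; 0.0154 0.1202]
step 5: x^-=[1.1268, 2.2333]  P^-=[0.5733 0.0909; 0.0909 0.2778]  S=[0.9652 0.0412; 0.0412 0.4870]  K=[0.5978 0.0418; 0.0880 0.5482]  nu=[-0.5408, 0.5968]  x^+=[0.8285, 2.5129]  P^+=[0.2254 0.0153; 0.0153 0.1201]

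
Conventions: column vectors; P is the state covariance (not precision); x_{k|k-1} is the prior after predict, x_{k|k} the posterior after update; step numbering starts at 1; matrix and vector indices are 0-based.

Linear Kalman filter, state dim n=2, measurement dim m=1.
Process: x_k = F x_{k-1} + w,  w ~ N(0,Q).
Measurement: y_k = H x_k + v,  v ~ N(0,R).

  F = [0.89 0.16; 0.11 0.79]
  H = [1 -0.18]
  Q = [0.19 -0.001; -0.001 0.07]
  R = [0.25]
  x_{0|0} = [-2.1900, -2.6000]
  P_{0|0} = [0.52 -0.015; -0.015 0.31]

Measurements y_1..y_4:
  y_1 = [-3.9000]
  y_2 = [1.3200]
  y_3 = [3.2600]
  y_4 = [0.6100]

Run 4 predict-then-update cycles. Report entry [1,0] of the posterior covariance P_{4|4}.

P_post[1,0] = 0.0616

step 1: x^-=[-2.3651, -2.2949]  P^-=[0.6056 0.0783; 0.0783 0.2672]  S=[0.8360]  K=[0.7075; 0.0361]  nu=[-1.9480]  x^+=[-3.7432, -2.3653]  P^+=[0.1871 0.0569; 0.0569 0.2661]
step 2: x^-=[-3.7099, -2.2803]  P^-=[0.3612 0.0920; 0.0920 0.2482]  S=[0.5862]  K=[0.5880; 0.0807]  nu=[4.6195]  x^+=[-0.9936, -1.9076]  P^+=[0.1586 0.0642; 0.0642 0.2444]
step 3: x^-=[-1.1895, -1.6163]  P^-=[0.3401 0.0917; 0.0917 0.2356]  S=[0.5648]  K=[0.5730; 0.0872]  nu=[4.1586]  x^+=[1.1935, -1.2537]  P^+=[0.1547 0.0634; 0.0634 0.2313]
step 4: x^-=[0.8616, -0.8591]  P^-=[0.3365 0.0891; 0.0891 0.2273]  S=[0.5618]  K=[0.5704; 0.0858]  nu=[-0.4063]  x^+=[0.6299, -0.8940]  P^+=[0.1537 0.0616; 0.0616 0.2231]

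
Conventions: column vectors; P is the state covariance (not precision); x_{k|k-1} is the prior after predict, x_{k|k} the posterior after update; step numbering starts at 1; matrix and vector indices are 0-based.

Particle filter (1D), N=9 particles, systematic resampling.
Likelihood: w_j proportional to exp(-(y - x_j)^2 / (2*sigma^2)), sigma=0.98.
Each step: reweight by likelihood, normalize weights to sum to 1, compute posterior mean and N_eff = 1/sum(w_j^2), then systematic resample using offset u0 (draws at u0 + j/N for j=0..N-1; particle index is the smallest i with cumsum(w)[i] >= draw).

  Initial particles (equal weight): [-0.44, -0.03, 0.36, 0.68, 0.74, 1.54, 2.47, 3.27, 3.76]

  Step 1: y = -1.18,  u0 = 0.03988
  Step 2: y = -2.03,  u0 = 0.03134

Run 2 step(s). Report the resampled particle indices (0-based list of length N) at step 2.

resampled_idx = [0, 0, 1, 1, 2, 3, 3, 4, 6]

step 1: w=[0.4001, 0.2673, 0.1548, 0.0879, 0.0781, 0.0113, 0.0005, 0.0000, 0.0000]  mean=0.0079  Neff=3.7112  idx=[0, 0, 0, 0, 1, 1, 2, 2, 4]
step 2: w=[0.1859, 0.1859, 0.1859, 0.1859, 0.0864, 0.0864, 0.0354, 0.0354, 0.0128]  mean=-0.2974  Neff=6.4172  idx=[0, 0, 1, 1, 2, 3, 3, 4, 6]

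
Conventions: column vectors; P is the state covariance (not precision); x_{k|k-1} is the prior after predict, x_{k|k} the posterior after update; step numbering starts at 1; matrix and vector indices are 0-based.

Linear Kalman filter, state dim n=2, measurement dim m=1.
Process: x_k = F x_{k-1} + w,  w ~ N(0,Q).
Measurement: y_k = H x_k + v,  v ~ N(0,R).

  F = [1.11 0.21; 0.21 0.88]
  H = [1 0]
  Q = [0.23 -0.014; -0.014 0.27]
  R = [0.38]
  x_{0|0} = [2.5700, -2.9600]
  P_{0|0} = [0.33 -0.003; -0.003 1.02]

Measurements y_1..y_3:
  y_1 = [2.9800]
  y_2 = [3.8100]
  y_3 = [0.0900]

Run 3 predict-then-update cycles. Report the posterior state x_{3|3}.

step 1: x^-=[2.2311, -2.0651]  P^-=[0.6802 0.2484; 0.2484 1.0733]  S=[1.0602]  K=[0.6416; 0.2343]  nu=[0.7489]  x^+=[2.7116, -1.8897]  P^+=[0.2438 0.0890; 0.0890 1.0152]
step 2: x^-=[2.6130, -1.0935]  P^-=[0.6167 0.3213; 0.3213 1.0998]  S=[0.9967]  K=[0.6187; 0.3224]  nu=[1.1970]  x^+=[3.3536, -0.7076]  P^+=[0.2351 0.1225; 0.1225 0.9962]
step 3: x^-=[3.5739, 0.0816]  P^-=[0.6207 0.3500; 0.3500 1.0971]  S=[1.0007]  K=[0.6203; 0.3497]  nu=[-3.4839]  x^+=[1.4129, -1.1368]  P^+=[0.2357 0.1329; 0.1329 0.9747]

x_post = [1.4129, -1.1368]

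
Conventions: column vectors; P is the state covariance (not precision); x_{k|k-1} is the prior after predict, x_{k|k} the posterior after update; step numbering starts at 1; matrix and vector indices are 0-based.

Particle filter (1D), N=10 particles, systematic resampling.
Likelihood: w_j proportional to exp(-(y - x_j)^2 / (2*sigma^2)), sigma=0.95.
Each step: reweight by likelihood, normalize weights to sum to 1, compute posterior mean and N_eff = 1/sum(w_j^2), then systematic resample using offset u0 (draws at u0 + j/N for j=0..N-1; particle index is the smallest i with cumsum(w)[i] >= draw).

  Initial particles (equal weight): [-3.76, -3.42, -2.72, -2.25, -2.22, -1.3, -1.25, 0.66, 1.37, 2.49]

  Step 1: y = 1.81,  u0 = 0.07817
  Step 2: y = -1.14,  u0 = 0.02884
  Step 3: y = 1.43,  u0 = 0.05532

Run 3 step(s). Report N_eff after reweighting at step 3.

step 1: w=[0.0000, 0.0000, 0.0000, 0.0000, 0.0001, 0.0022, 0.0026, 0.2222, 0.4152, 0.3578]  mean=1.6000  Neff=2.8591  idx=[7, 7, 8, 8, 8, 8, 9, 9, 9, 9]
step 2: w=[0.3636, 0.3636, 0.0667, 0.0667, 0.0667, 0.0667, 0.0015, 0.0015, 0.0015, 0.0015]  mean=0.8603  Neff=3.5435  idx=[0, 0, 0, 0, 1, 1, 1, 2, 3, 5]
step 3: w=[0.0896, 0.0896, 0.0896, 0.0896, 0.0896, 0.0896, 0.0896, 0.1242, 0.1242, 0.1242]  mean=0.9246  Neff=9.7548  idx=[0, 1, 2, 3, 5, 6, 7, 8, 8, 9]

N_eff = 9.7548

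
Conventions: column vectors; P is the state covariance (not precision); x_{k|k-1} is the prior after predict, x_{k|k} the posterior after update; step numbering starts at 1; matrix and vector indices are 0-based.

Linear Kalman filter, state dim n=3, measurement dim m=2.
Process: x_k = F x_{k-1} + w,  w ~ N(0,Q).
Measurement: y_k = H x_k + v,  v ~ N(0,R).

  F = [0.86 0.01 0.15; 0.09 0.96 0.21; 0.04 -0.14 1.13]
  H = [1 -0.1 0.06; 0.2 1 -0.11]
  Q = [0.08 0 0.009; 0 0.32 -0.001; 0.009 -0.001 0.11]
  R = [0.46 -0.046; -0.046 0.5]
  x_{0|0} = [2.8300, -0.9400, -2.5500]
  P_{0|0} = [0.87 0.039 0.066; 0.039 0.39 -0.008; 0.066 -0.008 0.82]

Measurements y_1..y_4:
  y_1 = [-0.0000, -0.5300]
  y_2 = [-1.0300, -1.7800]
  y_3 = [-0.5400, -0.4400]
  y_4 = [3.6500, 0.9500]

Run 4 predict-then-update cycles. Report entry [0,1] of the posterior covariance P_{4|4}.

step 1: x^-=[2.0419, -1.1832, -2.6367]  P^-=[0.7596 0.1408 0.2373; 0.1408 0.7286 0.1441; 0.2373 0.1441 1.1742]  S=[1.2297 0.1503; 0.1503 1.2874]  K=[0.6011 0.1369; -0.0082 0.5765; 0.2360 0.0210]  nu=[-2.0020, -0.0452]  x^+=[0.8323, -1.1929, -3.1101]  P^+=[0.2664 -0.0067 0.0524; -0.0067 0.3021 0.1105; 0.0524 0.1105 1.1036]
step 2: x^-=[0.2373, -1.7234, -3.3141]  P^-=[0.3156 0.0791 0.2558; 0.0791 0.6947 0.3435; 0.2558 0.3435 1.4954]  S=[0.7987 0.0146; 0.0146 1.1702]  K=[0.4028 0.0924; 0.0273 0.5745; 0.3861 0.1919]  nu=[-1.2408, -0.4686]  x^+=[-0.3058, -2.0265, -3.8831]  P^+=[0.1750 0.0047 0.1092; 0.0047 0.3074 0.2028; 0.1092 0.2028 1.3311]
step 3: x^-=[-0.8657, -2.7884, -4.1164]  P^-=[0.2682 0.1131 0.3444; 0.1131 0.7501 0.5003; 0.3444 0.5003 1.7617]  S=[0.7548 0.0337; 0.0337 1.2022]  K=[0.3634 0.0970; 0.0637 0.5952; 0.5168 0.2978]  nu=[0.2939, 2.0688]  x^+=[-0.5582, -1.5384, -3.3484]  P^+=[0.1548 0.0187 0.1626; 0.0187 0.3186 0.2514; 0.1626 0.2514 1.4431]
step 4: x^-=[-0.9976, -2.2302, -3.5906]  P^-=[0.2700 0.1443 0.4128; 0.1443 0.7892 0.5829; 0.4128 0.5829 1.8941]  S=[0.7584 0.0589; 0.0589 1.2343]  K=[0.3614 0.1066; 0.0851 0.6068; 0.5907 0.3421]  nu=[4.6401, 2.9848]  x^+=[0.9975, -0.0240, 0.1713]  P^+=[0.1524 0.0276 0.1949; 0.0276 0.3232 0.2657; 0.1949 0.2657 1.4612]

P_post[0,1] = 0.0276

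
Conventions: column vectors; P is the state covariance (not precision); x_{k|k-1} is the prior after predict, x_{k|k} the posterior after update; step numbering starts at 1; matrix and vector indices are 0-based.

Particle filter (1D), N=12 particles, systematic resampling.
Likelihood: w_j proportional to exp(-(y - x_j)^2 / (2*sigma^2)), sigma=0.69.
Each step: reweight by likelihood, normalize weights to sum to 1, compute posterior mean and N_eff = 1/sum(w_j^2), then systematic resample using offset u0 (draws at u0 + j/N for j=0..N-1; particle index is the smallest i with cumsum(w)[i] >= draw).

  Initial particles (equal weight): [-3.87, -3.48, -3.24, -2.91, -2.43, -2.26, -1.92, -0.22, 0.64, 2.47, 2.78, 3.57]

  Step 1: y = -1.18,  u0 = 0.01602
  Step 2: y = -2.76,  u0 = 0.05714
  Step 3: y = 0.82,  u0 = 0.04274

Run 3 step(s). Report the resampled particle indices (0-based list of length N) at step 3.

resampled_idx = [4, 7, 8, 8, 9, 9, 9, 10, 10, 11, 11, 11]

step 1: w=[0.0003, 0.0025, 0.0076, 0.0284, 0.1275, 0.1933, 0.3701, 0.2499, 0.0203, 0.0000, 0.0000, 0.0000]  mean=-1.6167  Neff=3.9315  idx=[3, 4, 5, 5, 5, 6, 6, 6, 6, 7, 7, 7]
step 2: w=[0.1605, 0.1466, 0.1264, 0.1264, 0.1264, 0.0783, 0.0783, 0.0783, 0.0783, 0.0002, 0.0002, 0.0002]  mean=-2.2816  Neff=8.3556  idx=[0, 0, 1, 2, 2, 3, 3, 4, 5, 6, 7, 8]
step 3: w=[0.0003, 0.0003, 0.0087, 0.0268, 0.0268, 0.0268, 0.0268, 0.0268, 0.2142, 0.2142, 0.2142, 0.2142]  mean=-1.9705  Neff=5.3423  idx=[4, 7, 8, 8, 9, 9, 9, 10, 10, 11, 11, 11]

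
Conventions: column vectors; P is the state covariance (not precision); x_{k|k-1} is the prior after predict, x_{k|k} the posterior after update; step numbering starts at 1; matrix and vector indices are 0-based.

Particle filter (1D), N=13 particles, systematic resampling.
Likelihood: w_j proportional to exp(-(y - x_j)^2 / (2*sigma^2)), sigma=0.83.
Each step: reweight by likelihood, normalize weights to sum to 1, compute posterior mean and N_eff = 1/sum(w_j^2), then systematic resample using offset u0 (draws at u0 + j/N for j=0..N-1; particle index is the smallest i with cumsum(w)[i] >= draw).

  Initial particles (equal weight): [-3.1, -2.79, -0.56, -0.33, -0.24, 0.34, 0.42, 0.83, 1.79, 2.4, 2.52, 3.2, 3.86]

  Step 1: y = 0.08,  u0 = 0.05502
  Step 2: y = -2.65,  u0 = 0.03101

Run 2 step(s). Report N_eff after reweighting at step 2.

step 1: w=[0.0001, 0.0005, 0.1415, 0.1686, 0.1768, 0.1814, 0.1751, 0.1266, 0.0228, 0.0038, 0.0025, 0.0002, 0.0000]  mean=0.1182  Neff=6.2556  idx=[2, 2, 3, 3, 4, 4, 5, 5, 6, 6, 6, 7, 8]
step 2: w=[0.2622, 0.2622, 0.1256, 0.1256, 0.0922, 0.0922, 0.0095, 0.0095, 0.0067, 0.0067, 0.0067, 0.0010, 0.0000]  mean=-0.4052  Neff=5.3655  idx=[0, 0, 0, 0, 1, 1, 1, 2, 2, 3, 4, 5, 5]

N_eff = 5.3655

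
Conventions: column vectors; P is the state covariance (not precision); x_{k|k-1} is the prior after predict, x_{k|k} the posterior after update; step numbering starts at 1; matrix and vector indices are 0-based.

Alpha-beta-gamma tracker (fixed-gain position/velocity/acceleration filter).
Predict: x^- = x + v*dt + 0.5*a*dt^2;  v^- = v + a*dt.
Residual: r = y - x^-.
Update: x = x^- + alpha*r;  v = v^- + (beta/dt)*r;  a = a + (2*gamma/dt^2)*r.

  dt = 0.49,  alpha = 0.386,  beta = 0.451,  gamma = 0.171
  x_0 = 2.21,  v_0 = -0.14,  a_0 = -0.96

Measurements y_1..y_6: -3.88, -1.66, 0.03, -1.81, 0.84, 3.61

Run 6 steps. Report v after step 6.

step 1: x_pred=2.0262  r=-5.9062  x^+=-0.2536  v^+=-6.0465  a^+=-9.3728
step 2: x_pred=-4.3416  r=2.6816  x^+=-3.3065  v^+=-8.1710  a^+=-5.5531
step 3: x_pred=-7.9769  r=8.0069  x^+=-4.8862  v^+=-3.5223  a^+=5.8520
step 4: x_pred=-5.9097  r=4.0997  x^+=-4.3272  v^+=3.1185  a^+=11.6916
step 5: x_pred=-1.3955  r=2.2355  x^+=-0.5326  v^+=10.9050  a^+=14.8759
step 6: x_pred=6.5967  r=-2.9867  x^+=5.4438  v^+=15.4452  a^+=10.6217

v_post = 15.4452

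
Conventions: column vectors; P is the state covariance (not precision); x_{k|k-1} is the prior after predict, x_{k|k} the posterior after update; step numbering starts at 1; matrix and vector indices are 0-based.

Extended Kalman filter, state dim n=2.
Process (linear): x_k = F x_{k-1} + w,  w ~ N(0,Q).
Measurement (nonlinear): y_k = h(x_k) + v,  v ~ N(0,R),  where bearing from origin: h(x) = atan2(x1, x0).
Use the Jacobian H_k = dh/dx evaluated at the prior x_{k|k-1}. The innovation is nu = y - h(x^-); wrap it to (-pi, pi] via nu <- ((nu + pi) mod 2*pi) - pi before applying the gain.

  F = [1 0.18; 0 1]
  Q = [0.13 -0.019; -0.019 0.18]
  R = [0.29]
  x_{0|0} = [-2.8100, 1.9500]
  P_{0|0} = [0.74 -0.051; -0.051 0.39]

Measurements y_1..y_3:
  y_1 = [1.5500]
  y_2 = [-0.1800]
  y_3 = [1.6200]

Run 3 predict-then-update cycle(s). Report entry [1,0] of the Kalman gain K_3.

K[1,0] = 0.1108

step 1: x^-=[-2.4590, 1.9500]  P^-=[0.8643 0.0002; 0.0002 0.5700]  H_jac=[-0.1980 -0.2497]  S=[0.3594]  K=[-0.4762; -0.3960]  nu=[-0.9211]  x^+=[-2.0203, 2.3148]  P^+=[0.7828 -0.0676; -0.0676 0.5136]
step 2: x^-=[-1.6037, 2.3148]  P^-=[0.9051 0.0059; 0.0059 0.6936]  H_jac=[-0.2919 -0.2022]  S=[0.3962]  K=[-0.6698; -0.3584]  nu=[-2.3567]  x^+=[-0.0251, 3.1594]  P^+=[0.7273 -0.0892; -0.0892 0.6427]
step 3: x^-=[0.5436, 3.1594]  P^-=[0.8460 0.0075; 0.0075 0.8227]  H_jac=[-0.3074 0.0529]  S=[0.3720]  K=[-0.6981; 0.1108]  nu=[0.2196]  x^+=[0.3903, 3.1837]  P^+=[0.6647 0.0362; 0.0362 0.8182]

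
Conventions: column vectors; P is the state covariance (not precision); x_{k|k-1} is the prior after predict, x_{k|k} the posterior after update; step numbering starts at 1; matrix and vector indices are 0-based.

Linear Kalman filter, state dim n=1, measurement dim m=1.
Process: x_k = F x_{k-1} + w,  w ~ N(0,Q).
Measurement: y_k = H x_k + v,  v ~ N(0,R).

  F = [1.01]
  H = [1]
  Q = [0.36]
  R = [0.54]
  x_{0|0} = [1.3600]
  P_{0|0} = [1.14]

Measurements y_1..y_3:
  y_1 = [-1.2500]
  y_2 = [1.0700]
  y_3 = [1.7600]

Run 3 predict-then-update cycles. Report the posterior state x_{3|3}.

x_post = [1.1581]

step 1: x^-=[1.3736]  P^-=[1.5229]  S=[2.0629]  K=[0.7382]  nu=[-2.6236]  x^+=[-0.5632]  P^+=[0.3986]
step 2: x^-=[-0.5689]  P^-=[0.7667]  S=[1.3067]  K=[0.5867]  nu=[1.6389]  x^+=[0.3927]  P^+=[0.3168]
step 3: x^-=[0.3966]  P^-=[0.6832]  S=[1.2232]  K=[0.5585]  nu=[1.3634]  x^+=[1.1581]  P^+=[0.3016]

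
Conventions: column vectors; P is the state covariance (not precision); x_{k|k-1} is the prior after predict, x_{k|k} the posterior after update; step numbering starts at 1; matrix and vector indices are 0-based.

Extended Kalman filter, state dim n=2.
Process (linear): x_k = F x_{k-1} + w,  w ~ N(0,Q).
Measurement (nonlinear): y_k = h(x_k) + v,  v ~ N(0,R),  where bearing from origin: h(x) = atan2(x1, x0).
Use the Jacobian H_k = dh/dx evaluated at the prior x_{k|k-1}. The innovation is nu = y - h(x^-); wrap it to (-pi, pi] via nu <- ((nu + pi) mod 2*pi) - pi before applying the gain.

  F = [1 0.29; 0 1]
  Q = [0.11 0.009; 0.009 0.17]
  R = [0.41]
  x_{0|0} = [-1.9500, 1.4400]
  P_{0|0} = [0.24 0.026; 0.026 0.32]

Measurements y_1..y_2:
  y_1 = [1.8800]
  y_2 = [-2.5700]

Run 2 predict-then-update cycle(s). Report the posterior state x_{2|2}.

x_post = [-1.6818, 1.0000]

step 1: x^-=[-1.5324, 1.4400]  P^-=[0.3920 0.1278; 0.1278 0.4900]  H_jac=[-0.3257 -0.3466]  S=[0.5393]  K=[-0.3188; -0.3921]  nu=[-0.5073]  x^+=[-1.3707, 1.6389]  P^+=[0.3372 0.0604; 0.0604 0.4071]
step 2: x^-=[-0.8954, 1.6389]  P^-=[0.5164 0.1874; 0.1874 0.5771]  H_jac=[-0.4699 -0.2567]  S=[0.6073]  K=[-0.4788; -0.3890]  nu=[1.6424]  x^+=[-1.6818, 1.0000]  P^+=[0.3772 0.0743; 0.0743 0.4852]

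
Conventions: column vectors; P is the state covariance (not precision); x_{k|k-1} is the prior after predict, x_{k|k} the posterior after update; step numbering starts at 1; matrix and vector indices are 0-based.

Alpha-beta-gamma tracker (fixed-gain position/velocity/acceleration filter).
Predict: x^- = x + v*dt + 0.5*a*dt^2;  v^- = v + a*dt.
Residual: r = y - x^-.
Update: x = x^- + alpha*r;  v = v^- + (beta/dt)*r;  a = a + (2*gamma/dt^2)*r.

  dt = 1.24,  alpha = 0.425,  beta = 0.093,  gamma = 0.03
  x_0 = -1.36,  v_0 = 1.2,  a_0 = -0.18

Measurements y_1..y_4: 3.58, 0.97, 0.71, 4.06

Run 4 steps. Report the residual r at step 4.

step 1: x_pred=-0.0104  r=3.5904  x^+=1.5155  v^+=1.2461  a^+=-0.0399
step 2: x_pred=3.0300  r=-2.0600  x^+=2.1545  v^+=1.0421  a^+=-0.1203
step 3: x_pred=3.3542  r=-2.6442  x^+=2.2304  v^+=0.6946  a^+=-0.2235
step 4: x_pred=2.9200  r=1.1400  x^+=3.4045  v^+=0.5030  a^+=-0.1790

resid = 1.1400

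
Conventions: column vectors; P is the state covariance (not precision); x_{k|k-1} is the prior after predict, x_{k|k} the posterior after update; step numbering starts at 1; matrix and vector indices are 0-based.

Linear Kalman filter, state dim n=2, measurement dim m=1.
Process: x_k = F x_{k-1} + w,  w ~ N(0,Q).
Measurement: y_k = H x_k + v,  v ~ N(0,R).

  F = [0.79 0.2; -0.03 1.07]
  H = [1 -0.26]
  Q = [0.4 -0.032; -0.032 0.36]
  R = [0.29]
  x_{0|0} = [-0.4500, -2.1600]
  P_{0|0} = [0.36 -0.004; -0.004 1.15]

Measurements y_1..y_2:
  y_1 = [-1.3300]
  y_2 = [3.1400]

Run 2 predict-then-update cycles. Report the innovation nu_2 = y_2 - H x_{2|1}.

step 1: x^-=[-0.7875, -2.2977]  P^-=[0.6694 0.2022; 0.2022 1.6772]  S=[0.9676]  K=[0.6375; -0.2417]  nu=[-1.1399]  x^+=[-1.5141, -2.0222]  P^+=[0.2762 0.3513; 0.3513 1.6207]
step 2: x^-=[-1.6006, -2.1183]  P^-=[0.7482 0.6031; 0.6031 2.1932]  S=[0.8729]  K=[0.6776; 0.0377]  nu=[4.1899]  x^+=[1.2382, -1.9605]  P^+=[0.3475 0.5808; 0.5808 2.1920]

innov = [4.1899]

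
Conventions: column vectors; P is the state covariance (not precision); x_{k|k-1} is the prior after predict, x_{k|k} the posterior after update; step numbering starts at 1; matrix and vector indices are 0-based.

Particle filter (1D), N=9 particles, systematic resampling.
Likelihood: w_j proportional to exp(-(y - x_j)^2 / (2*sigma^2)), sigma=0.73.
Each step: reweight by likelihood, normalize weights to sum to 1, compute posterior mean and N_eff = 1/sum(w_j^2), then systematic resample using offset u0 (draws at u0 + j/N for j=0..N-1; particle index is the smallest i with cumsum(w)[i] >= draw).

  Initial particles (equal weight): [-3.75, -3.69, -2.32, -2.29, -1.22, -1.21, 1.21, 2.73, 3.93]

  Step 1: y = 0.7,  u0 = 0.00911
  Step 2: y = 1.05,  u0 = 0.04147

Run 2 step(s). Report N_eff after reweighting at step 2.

N_eff = 8.0162

step 1: w=[0.0000, 0.0000, 0.0002, 0.0003, 0.0362, 0.0375, 0.9016, 0.0241, 0.0001]  mean=1.0663  Neff=1.2252  idx=[4, 6, 6, 6, 6, 6, 6, 6, 6]
step 2: w=[0.0010, 0.1249, 0.1249, 0.1249, 0.1249, 0.1249, 0.1249, 0.1249, 0.1249]  mean=1.2075  Neff=8.0162  idx=[1, 2, 3, 3, 4, 5, 6, 7, 8]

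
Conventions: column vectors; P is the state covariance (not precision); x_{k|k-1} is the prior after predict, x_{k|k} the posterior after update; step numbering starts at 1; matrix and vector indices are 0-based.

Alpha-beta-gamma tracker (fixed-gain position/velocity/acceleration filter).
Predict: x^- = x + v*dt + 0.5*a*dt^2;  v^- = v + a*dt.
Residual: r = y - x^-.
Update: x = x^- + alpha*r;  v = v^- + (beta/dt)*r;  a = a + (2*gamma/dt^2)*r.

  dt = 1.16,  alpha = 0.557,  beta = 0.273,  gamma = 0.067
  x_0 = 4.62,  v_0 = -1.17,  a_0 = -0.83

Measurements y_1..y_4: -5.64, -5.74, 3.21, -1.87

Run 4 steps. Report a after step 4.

a_post = 0.8681

step 1: x_pred=2.7044  r=-8.3444  x^+=-1.9434  v^+=-4.0966  a^+=-1.6610
step 2: x_pred=-7.8130  r=2.0730  x^+=-6.6583  v^+=-5.5355  a^+=-1.4545
step 3: x_pred=-14.0581  r=17.2681  x^+=-4.4398  v^+=-3.1588  a^+=0.2651
step 4: x_pred=-7.9256  r=6.0556  x^+=-4.5526  v^+=-1.4261  a^+=0.8681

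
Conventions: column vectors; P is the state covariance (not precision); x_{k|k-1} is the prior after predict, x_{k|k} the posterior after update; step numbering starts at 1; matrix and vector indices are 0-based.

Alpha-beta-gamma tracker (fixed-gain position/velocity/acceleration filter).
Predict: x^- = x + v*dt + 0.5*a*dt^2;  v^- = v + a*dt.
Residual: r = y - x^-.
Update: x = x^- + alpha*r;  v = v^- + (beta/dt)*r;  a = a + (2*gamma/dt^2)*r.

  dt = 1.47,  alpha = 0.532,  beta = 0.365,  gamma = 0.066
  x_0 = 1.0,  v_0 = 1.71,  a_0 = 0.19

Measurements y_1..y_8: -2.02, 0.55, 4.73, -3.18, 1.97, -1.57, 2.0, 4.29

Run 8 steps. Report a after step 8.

step 1: x_pred=3.7190  r=-5.7390  x^+=0.6658  v^+=0.5643  a^+=-0.1606
step 2: x_pred=1.3219  r=-0.7719  x^+=0.9112  v^+=0.1366  a^+=-0.2077
step 3: x_pred=0.8876  r=3.8424  x^+=2.9318  v^+=0.7853  a^+=0.0270
step 4: x_pred=4.1154  r=-7.2954  x^+=0.2342  v^+=-0.9864  a^+=-0.4187
step 5: x_pred=-1.6682  r=3.6382  x^+=0.2673  v^+=-0.6985  a^+=-0.1964
step 6: x_pred=-0.9717  r=-0.5983  x^+=-1.2900  v^+=-1.1358  a^+=-0.2330
step 7: x_pred=-3.2113  r=5.2113  x^+=-0.4389  v^+=-0.1843  a^+=0.0854
step 8: x_pred=-0.6175  r=4.9075  x^+=1.9933  v^+=1.1598  a^+=0.3852

a_post = 0.3852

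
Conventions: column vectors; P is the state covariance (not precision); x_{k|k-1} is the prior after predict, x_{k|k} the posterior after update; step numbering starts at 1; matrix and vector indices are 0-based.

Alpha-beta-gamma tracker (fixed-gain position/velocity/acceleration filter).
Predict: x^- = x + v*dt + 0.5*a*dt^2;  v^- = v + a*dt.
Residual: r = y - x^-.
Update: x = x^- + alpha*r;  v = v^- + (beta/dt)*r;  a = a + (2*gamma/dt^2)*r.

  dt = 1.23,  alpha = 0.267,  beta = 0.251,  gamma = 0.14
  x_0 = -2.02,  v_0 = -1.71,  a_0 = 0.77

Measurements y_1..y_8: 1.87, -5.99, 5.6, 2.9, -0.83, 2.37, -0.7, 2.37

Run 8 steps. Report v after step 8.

v_post = -9.4126

step 1: x_pred=-3.5408  r=5.4108  x^+=-2.0961  v^+=0.3413  a^+=1.7714
step 2: x_pred=-0.3364  r=-5.6536  x^+=-1.8459  v^+=1.3664  a^+=0.7251
step 3: x_pred=0.3832  r=5.2168  x^+=1.7761  v^+=3.3228  a^+=1.6906
step 4: x_pred=7.1420  r=-4.2420  x^+=6.0094  v^+=4.5365  a^+=0.9055
step 5: x_pred=12.2743  r=-13.1043  x^+=8.7754  v^+=2.9762  a^+=-1.5198
step 6: x_pred=11.2865  r=-8.9165  x^+=8.9058  v^+=-0.7127  a^+=-3.1700
step 7: x_pred=5.6312  r=-6.3312  x^+=3.9408  v^+=-5.9038  a^+=-4.3418
step 8: x_pred=-6.6052  r=8.9752  x^+=-4.2088  v^+=-9.4126  a^+=-2.6807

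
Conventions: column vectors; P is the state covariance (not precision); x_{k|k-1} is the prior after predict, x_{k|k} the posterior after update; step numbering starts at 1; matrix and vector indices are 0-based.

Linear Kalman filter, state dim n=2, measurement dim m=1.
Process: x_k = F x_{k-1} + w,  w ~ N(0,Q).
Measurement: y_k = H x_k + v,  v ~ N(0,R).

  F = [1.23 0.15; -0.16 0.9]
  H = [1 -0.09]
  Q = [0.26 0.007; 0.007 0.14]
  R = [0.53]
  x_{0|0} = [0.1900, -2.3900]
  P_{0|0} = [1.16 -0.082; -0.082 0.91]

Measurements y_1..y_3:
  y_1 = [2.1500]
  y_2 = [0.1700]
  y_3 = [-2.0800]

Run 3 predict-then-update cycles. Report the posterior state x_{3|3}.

x_post = [-1.2787, -2.3653]

step 1: x^-=[-0.1248, -2.1814]  P^-=[2.0052 -0.1872; -0.1872 0.9304]  S=[2.5764]  K=[0.7848; -0.1052]  nu=[2.0785]  x^+=[1.5064, -2.4000]  P^+=[0.4182 0.0254; 0.0254 0.9019]
step 2: x^-=[1.4929, -2.4010]  P^-=[0.9224 0.0740; 0.0740 0.8739]  S=[1.4462]  K=[0.6332; -0.0032]  nu=[-1.5390]  x^+=[0.5184, -2.3961]  P^+=[0.3425 0.0769; 0.0769 0.8739]
step 3: x^-=[0.2782, -2.2394]  P^-=[0.8263 0.1409; 0.1409 0.8345]  S=[1.3377]  K=[0.6082; 0.0492]  nu=[-2.5597]  x^+=[-1.2787, -2.3653]  P^+=[0.3314 0.1009; 0.1009 0.8312]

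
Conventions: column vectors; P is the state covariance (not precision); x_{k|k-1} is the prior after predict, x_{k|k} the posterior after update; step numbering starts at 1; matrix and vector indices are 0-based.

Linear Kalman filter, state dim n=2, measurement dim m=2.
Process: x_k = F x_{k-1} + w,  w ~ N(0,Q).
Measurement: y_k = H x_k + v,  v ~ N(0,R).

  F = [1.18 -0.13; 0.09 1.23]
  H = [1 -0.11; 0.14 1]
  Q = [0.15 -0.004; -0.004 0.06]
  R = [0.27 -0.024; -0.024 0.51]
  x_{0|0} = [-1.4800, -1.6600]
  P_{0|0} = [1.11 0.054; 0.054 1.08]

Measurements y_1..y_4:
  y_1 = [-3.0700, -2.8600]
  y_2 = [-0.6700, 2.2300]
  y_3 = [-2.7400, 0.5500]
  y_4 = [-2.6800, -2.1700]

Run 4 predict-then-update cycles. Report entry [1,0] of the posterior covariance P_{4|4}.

P_post[1,0] = -0.0108

step 1: x^-=[-1.5306, -2.1750]  P^-=[1.6972 0.0189; 0.0189 1.7149]  S=[1.9838 0.0436; 0.0436 2.2634]  K=[0.8524 0.0969; -0.1023 0.7608]  nu=[-1.7786, -0.4707]  x^+=[-3.0923, -2.3512]  P^+=[0.2275 -0.0029; -0.0029 0.3909]
step 2: x^-=[-3.3432, -3.1703]  P^-=[0.4743 -0.0465; -0.0465 0.6525]  S=[0.7624 -0.0751; -0.0751 1.1588]  K=[0.6345 0.0583; -0.1008 0.5510]  nu=[2.3245, 5.8683]  x^+=[-1.5259, -0.1715]  P^+=[0.1689 -0.0091; -0.0091 0.2847]
step 3: x^-=[-1.7783, -0.3482]  P^-=[0.3928 -0.0447; -0.0447 0.4900]  S=[0.6786 -0.0669; -0.0669 0.9952]  K=[0.5911 0.0501; -0.0980 0.4795]  nu=[-1.0000, 1.1472]  x^+=[-2.3119, 0.2999]  P^+=[0.1572 -0.0107; -0.0107 0.2484]
step 4: x^-=[-2.7671, 0.1608]  P^-=[0.3764 -0.0424; -0.0424 0.4347]  S=[0.6610 -0.0608; -0.0608 0.9402]  K=[0.5810 0.0486; -0.0950 0.4499]  nu=[0.1047, -1.9434]  x^+=[-2.8006, -0.7235]  P^+=[0.1545 -0.0108; -0.0108 0.2332]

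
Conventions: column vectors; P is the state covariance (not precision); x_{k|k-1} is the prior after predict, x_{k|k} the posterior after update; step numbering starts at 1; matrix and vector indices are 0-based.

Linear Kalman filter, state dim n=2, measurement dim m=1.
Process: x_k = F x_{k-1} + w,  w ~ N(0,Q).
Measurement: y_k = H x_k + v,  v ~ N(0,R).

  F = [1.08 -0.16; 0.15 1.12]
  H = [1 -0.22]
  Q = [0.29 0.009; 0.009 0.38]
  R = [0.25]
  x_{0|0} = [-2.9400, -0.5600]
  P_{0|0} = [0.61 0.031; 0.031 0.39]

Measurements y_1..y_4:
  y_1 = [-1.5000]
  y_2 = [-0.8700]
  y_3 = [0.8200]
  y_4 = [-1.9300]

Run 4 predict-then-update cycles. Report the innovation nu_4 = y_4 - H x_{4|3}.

step 1: x^-=[-3.0856, -1.0682]  P^-=[1.0008 0.0747; 0.0747 0.8934]  S=[1.2612]  K=[0.7805; -0.0966]  nu=[1.3506]  x^+=[-2.0314, -1.1987]  P^+=[0.2325 0.1698; 0.1698 0.8816]
step 2: x^-=[-2.0022, -1.6473]  P^-=[0.5251 0.0900; 0.0900 1.5481]  S=[0.8104]  K=[0.6235; -0.3092]  nu=[0.7698]  x^+=[-1.5222, -1.8853]  P^+=[0.2100 0.2462; 0.2462 1.4706]
step 3: x^-=[-1.3424, -2.3399]  P^-=[0.4875 0.0714; 0.0714 2.3122]  S=[0.8180]  K=[0.5768; -0.5345]  nu=[1.6476]  x^+=[-0.3921, -3.2206]  P^+=[0.2154 0.3236; 0.3236 2.0785]
step 4: x^-=[0.0919, -3.6659]  P^-=[0.4826 0.0551; 0.0551 3.1009]  S=[0.8584]  K=[0.5481; -0.7305]  nu=[-2.8284]  x^+=[-1.4582, -1.5998]  P^+=[0.2248 0.3988; 0.3988 2.6428]

innov = [-2.8284]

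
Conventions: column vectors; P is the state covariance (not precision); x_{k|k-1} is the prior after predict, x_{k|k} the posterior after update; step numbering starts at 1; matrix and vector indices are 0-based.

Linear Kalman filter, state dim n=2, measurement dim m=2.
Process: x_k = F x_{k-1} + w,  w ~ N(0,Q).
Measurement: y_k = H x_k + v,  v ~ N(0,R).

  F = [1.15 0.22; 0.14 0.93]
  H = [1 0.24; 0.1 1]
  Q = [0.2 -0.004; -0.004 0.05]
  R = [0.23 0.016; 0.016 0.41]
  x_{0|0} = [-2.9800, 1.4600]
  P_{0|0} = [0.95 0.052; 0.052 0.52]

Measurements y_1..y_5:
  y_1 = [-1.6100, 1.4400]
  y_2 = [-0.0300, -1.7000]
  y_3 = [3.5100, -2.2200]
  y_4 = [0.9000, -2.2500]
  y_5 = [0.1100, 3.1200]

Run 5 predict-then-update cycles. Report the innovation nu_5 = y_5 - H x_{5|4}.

step 1: x^-=[-3.1058, 0.9406]  P^-=[1.5079 0.3126; 0.3126 0.5319]  S=[1.9185 0.6145; 0.6145 1.0195]  K=[0.8420 -0.0531; 0.0651 0.5132]  nu=[1.2701, 0.8100]  x^+=[-2.0793, 1.4389]  P^+=[0.1996 -0.0282; -0.0282 0.2143]
step 2: x^-=[-2.0747, 1.0471]  P^-=[0.4600 0.0409; 0.0409 0.2319]  S=[0.7230 0.1595; 0.1595 0.6547]  K=[0.6558 -0.0271; 0.0571 0.3465]  nu=[1.7934, -2.5396]  x^+=[-0.8298, 0.2694]  P^+=[0.1543 -0.0160; -0.0160 0.1446]
step 3: x^-=[-0.8950, 0.1344]  P^-=[0.4029 0.0328; 0.0328 0.1739]  S=[0.6586 0.1316; 0.1316 0.5945]  K=[0.6268 -0.0158; 0.0561 0.2856]  nu=[4.3727, -2.2649]  x^+=[1.8817, -0.2674]  P^+=[0.1466 -0.0111; -0.0111 0.1191]
step 4: x^-=[2.1052, 0.0148]  P^-=[0.3940 0.0317; 0.0317 0.1530]  S=[0.6480 0.1246; 0.1246 0.5733]  K=[0.6219 -0.0111; 0.0556 0.2603]  nu=[-1.2087, -2.4753]  x^+=[1.3810, -0.6968]  P^+=[0.1450 -0.0091; -0.0091 0.1085]
step 5: x^-=[1.4348, -0.4547]  P^-=[0.3925 0.0315; 0.0315 0.1443]  S=[0.6459 0.1222; 0.1222 0.5646]  K=[0.6210 -0.0090; 0.0553 0.2493]  nu=[-1.2157, 3.4312]  x^+=[0.6489, 0.3334]  P^+=[0.1447 -0.0082; -0.0082 0.1039]

innov = [-1.2157, 3.4312]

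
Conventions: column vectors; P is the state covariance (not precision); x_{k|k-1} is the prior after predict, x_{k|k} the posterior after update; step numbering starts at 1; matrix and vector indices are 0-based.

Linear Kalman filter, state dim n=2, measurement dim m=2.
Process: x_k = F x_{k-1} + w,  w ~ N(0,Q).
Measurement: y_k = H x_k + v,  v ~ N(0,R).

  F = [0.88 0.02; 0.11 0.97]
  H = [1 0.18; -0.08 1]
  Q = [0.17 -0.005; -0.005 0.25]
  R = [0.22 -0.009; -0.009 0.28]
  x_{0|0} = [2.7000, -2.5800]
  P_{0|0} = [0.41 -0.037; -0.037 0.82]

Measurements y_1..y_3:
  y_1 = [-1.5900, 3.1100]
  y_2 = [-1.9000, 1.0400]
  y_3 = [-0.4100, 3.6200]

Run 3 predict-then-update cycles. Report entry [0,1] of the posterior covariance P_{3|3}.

step 1: x^-=[2.3244, -2.2056]  P^-=[0.4865 0.0189; 0.0189 1.0186]  S=[0.7463 0.1541; 0.1541 1.2987]  K=[0.6762 -0.0956; 0.1121 0.7699]  nu=[-3.5174, 5.5016]  x^+=[-0.5801, 1.6356]  P^+=[0.1533 -0.0206; -0.0206 0.2129]
step 2: x^-=[-0.4778, 1.5227]  P^-=[0.2881 -0.0037; -0.0037 0.4478]  S=[0.5213 0.0450; 0.0450 0.7302]  K=[0.5575 -0.0709; 0.0952 0.6078]  nu=[-1.6963, -0.5210]  x^+=[-1.3866, 1.0446]  P^+=[0.1260 -0.0148; -0.0148 0.1681]
step 3: x^-=[-1.1993, 0.8608]  P^-=[0.2671 -0.0022; -0.0022 0.4066]  S=[0.4995 0.0406; 0.0406 0.6886]  K=[0.5393 -0.0661; 0.0945 0.5851]  nu=[0.6343, 2.6633]  x^+=[-1.0331, 2.4789]  P^+=[0.1217 -0.0136; -0.0136 0.1619]

P_post[0,1] = -0.0136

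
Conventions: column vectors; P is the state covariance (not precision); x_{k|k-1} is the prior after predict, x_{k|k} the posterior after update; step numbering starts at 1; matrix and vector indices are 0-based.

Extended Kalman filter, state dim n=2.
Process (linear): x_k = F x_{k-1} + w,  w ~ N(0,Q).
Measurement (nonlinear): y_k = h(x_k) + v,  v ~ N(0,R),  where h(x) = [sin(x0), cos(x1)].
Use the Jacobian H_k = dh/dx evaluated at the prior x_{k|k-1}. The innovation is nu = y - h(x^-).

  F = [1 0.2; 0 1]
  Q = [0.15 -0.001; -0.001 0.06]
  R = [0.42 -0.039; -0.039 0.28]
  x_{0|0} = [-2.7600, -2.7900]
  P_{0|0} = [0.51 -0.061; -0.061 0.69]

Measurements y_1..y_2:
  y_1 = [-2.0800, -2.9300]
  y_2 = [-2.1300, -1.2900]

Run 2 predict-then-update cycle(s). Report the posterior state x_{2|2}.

step 1: x^-=[-3.3180, -2.7900]  P^-=[0.6632 0.0760; 0.0760 0.7500]  H_jac=[-0.9845 0.0000; 0.0000 0.3444]  S=[1.0628 -0.0648; -0.0648 0.3690]  K=[-0.6166 -0.0373; -0.0280 0.6952]  nu=[-2.2555, -1.9912]  x^+=[-1.8530, -4.1109]  P^+=[0.2616 0.0395; 0.0395 0.5683]
step 2: x^-=[-2.6751, -4.1109]  P^-=[0.4501 0.1522; 0.1522 0.6283]  H_jac=[-0.8932 0.0000; 0.0000 -0.8245]  S=[0.7791 0.0731; 0.0731 0.7072]  K=[-0.5043 -0.1253; -0.1068 -0.7216]  nu=[-1.6803, -0.7242]  x^+=[-1.7371, -3.4090]  P^+=[0.2317 0.0187; 0.0187 0.2400]

x_post = [-1.7371, -3.4090]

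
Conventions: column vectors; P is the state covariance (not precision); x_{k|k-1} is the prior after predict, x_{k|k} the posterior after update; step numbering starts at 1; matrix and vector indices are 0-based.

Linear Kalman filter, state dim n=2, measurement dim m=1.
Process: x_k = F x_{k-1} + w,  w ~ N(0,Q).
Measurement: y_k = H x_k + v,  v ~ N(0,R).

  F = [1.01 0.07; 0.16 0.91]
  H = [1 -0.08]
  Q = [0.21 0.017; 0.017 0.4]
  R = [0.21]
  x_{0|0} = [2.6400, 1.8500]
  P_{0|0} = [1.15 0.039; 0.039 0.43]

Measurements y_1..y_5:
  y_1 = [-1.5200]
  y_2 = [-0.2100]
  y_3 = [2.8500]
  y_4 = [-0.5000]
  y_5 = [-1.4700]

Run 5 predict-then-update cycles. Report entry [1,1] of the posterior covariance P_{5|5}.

step 1: x^-=[2.7959, 2.1059]  P^-=[1.3907 0.2665; 0.2665 0.7969]  S=[1.5632]  K=[0.8760; 0.1297]  nu=[-4.1474]  x^+=[-0.8374, 1.5679]  P^+=[0.1911 0.0889; 0.0889 0.7706]
step 2: x^-=[-0.7360, 1.2928]  P^-=[0.4213 0.1797; 0.1797 1.0689]  S=[0.6094]  K=[0.6677; 0.1545]  nu=[0.6294]  x^+=[-0.3157, 1.3901]  P^+=[0.1496 0.1168; 0.1168 1.0543]
step 3: x^-=[-0.2216, 1.2145]  P^-=[0.3843 0.2170; 0.2170 1.3109]  S=[0.5679]  K=[0.6460; 0.1974]  nu=[3.1687]  x^+=[1.8255, 1.8400]  P^+=[0.1472 0.1446; 0.1446 1.2888]
step 4: x^-=[1.9726, 1.9664]  P^-=[0.3869 0.2574; 0.2574 1.5131]  S=[0.5654]  K=[0.6479; 0.2411]  nu=[-2.3152]  x^+=[0.4725, 1.4083]  P^+=[0.1496 0.1690; 0.1690 1.4803]
step 5: x^-=[0.5758, 1.3571]  P^-=[0.3937 0.2927; 0.2927 1.6789]  S=[0.5677]  K=[0.6524; 0.2791]  nu=[-1.9372]  x^+=[-0.6880, 0.8165]  P^+=[0.1522 0.1894; 0.1894 1.6347]

P_post[1,1] = 1.6347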